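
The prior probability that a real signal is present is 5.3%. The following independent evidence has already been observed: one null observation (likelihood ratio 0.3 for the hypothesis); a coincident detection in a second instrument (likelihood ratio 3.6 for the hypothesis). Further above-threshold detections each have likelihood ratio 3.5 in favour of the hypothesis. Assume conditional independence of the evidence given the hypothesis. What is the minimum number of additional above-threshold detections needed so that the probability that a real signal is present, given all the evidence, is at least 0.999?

Prior odds = 0.053/0.947 = 53/947.
Combined Bayes factor of the evidence already in hand = 0.3 × 3.6 = 1.08.
Odds after that evidence = (53/947) × 1.08 = 1431/23675.
Target odds = 0.999/0.001 = 999.
Need 3.5ⁿ ≥ 999 ÷ (1431/23675) = 875975/53.
3.5⁷ = 823543/128 falls short of 875975/53 but 3.5⁸ = 5764801/256 reaches it, so n = 8.

8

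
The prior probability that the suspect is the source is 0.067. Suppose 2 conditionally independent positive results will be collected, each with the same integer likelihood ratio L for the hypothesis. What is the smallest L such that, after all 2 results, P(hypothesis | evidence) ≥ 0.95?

17

Prior odds = 0.067/0.933 = 67/933.
Target odds = 0.95/0.05 = 19.
Need L² ≥ 19 ÷ (67/933) = 17727/67.
16² = 256 < 17727/67 ≤ 289 = 17², so L = 17.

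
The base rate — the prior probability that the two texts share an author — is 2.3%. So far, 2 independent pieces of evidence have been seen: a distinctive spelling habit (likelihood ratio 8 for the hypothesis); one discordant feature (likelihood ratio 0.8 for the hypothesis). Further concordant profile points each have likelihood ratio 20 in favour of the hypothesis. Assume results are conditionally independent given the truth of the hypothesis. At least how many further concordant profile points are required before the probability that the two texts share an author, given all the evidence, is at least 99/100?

3

Prior odds = 0.023/0.977 = 23/977.
Combined Bayes factor of the evidence already in hand = 8 × 0.8 = 6.4.
Odds after that evidence = (23/977) × 6.4 = 736/4885.
Target odds = 0.99/0.01 = 99.
Need 20ⁿ ≥ 99 ÷ (736/4885) = 483615/736.
20² = 400 falls short of 483615/736 but 20³ = 8000 reaches it, so n = 3.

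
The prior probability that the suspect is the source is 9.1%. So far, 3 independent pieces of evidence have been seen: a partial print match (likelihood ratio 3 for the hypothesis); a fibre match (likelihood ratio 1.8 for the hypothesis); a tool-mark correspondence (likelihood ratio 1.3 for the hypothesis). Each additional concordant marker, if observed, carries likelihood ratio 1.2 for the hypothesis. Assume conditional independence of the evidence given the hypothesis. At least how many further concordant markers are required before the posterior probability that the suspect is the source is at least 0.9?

Prior odds = 0.091/0.909 = 91/909.
Combined Bayes factor of the evidence already in hand = 3 × 1.8 × 1.3 = 7.02.
Odds after that evidence = (91/909) × 7.02 = 3549/5050.
Target odds = 0.9/0.1 = 9.
Need 1.2ⁿ ≥ 9 ÷ (3549/5050) = 15150/1183.
1.2¹³ ≈10.6993 falls short of 15150/1183 but 1.2¹⁴ ≈12.8392 reaches it, so n = 14.

14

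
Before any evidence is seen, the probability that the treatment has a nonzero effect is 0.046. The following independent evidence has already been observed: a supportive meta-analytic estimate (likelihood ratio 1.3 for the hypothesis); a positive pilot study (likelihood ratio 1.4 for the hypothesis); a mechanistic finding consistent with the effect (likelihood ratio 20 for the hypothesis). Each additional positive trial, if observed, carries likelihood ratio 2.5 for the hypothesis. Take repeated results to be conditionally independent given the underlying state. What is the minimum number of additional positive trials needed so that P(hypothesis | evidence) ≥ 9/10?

2

Prior odds = 0.046/0.954 = 23/477.
Combined Bayes factor of the evidence already in hand = 1.3 × 1.4 × 20 = 36.4.
Odds after that evidence = (23/477) × 36.4 = 4186/2385.
Target odds = 0.9/0.1 = 9.
Need 2.5ⁿ ≥ 9 ÷ (4186/2385) = 21465/4186.
2.5¹ = 2.5 falls short of 21465/4186 but 2.5² = 6.25 reaches it, so n = 2.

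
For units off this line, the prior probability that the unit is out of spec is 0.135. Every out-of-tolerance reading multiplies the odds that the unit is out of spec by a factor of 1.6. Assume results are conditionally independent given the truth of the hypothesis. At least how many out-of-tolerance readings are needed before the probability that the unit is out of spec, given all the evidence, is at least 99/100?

Prior odds: 0.135 ÷ 0.865 = 27/173.
Likelihood ratio per out-of-tolerance reading = 1.6.
Target odds: 0.99 ÷ 0.01 = 99.
Need (27/173) × 1.6ⁿ ≥ 99, i.e. 1.6ⁿ ≥ 1903/3.
1.6¹³ ≈450.36 falls short of 1903/3 but 1.6¹⁴ ≈720.576 reaches it, so n = 14.

14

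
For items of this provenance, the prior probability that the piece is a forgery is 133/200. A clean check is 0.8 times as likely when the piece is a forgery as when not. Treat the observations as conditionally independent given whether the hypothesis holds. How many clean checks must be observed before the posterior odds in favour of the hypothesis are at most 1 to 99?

24

Prior odds: 0.665 ÷ 0.335 = 133/67.
Likelihood ratio per clean check = 0.8.
Target odds = 1/99.
Need (133/67) × 0.8ⁿ ≤ 1/99, i.e. 0.8ⁿ ≤ 67/13167.
0.8²³ ≈0.00590296 is still above 67/13167 but 0.8²⁴ ≈0.00472237 is at or below it, so n = 24.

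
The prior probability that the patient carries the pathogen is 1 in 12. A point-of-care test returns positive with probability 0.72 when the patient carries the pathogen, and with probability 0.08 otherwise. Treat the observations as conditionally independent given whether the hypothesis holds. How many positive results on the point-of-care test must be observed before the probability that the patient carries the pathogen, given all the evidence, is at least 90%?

3

Prior odds = (1/12)/(11/12) = 1/11.
Likelihood ratio of a positive result = 0.72/0.08 = 9.
Target odds: 0.9 ÷ 0.1 = 9.
Need (1/11) × 9ⁿ ≥ 9, i.e. 9ⁿ ≥ 99.
9² = 81 falls short of 99 but 9³ = 729 reaches it, so n = 3.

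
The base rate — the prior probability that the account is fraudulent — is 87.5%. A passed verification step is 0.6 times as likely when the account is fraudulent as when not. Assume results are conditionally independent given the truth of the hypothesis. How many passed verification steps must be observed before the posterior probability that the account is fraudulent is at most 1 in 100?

13

Prior odds: 0.875 ÷ 0.125 = 7.
Likelihood ratio per passed verification step = 0.6.
Target odds: 0.01 ÷ 0.99 = 1/99.
Need 7 × 0.6ⁿ ≤ 1/99, i.e. 0.6ⁿ ≤ 1/693.
0.6¹² = 531441/244140625 is still above 1/693 but 0.6¹³ ≈0.00130607 is at or below it, so n = 13.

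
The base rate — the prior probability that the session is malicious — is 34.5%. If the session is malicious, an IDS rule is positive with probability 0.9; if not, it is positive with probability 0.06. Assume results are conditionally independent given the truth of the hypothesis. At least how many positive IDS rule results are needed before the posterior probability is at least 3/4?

Prior odds = 0.345/0.655 = 69/131.
Likelihood ratio of a positive = 0.9/0.06 = 15.
Target posterior odds = 0.75/0.25 = 3.
Need (69/131) × 15ⁿ ≥ 3, i.e. 15ⁿ ≥ 131/23.
15¹ = 15, which meets the required 131/23; so n = 1.

1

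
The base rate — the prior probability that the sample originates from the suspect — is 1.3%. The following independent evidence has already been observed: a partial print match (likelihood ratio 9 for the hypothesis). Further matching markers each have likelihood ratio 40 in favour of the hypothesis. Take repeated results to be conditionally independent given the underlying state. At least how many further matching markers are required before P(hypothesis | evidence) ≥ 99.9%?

3

Prior odds = 0.013/0.987 = 13/987.
Bayes factor of the evidence already in hand = 9.
Odds after that evidence = (13/987) × 9 = 39/329.
Target odds = 0.999/0.001 = 999.
Need 40ⁿ ≥ 999 ÷ (39/329) = 109557/13.
40² = 1600 falls short of 109557/13 but 40³ = 64000 reaches it, so n = 3.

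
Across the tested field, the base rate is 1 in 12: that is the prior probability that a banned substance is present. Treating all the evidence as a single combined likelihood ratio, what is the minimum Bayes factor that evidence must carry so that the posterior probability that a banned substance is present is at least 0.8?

Prior odds = (1/12)/(11/12) = 1/11.
Target odds = 0.8/0.2 = 4.
Required Bayes factor = 4 ÷ (1/11) = 44.

44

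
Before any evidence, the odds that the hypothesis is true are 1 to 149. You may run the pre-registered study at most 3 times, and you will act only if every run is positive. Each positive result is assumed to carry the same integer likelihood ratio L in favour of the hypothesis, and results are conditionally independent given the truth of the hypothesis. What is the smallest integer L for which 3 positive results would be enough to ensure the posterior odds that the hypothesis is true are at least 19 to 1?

Prior odds = 1/149.
Target odds = 19.
Need L³ ≥ 19 ÷ (1/149) = 2831.
14³ = 2744 < 2831 ≤ 3375 = 15³, so L = 15.

15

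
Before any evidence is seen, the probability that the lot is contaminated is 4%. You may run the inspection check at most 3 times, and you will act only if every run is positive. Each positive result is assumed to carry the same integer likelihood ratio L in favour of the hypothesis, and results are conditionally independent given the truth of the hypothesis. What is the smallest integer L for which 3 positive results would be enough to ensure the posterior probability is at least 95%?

Prior odds = 0.04/0.96 = 1/24.
Target odds = 0.95/0.05 = 19.
Need L³ ≥ 19 ÷ (1/24) = 456.
7³ = 343 < 456 ≤ 512 = 8³, so L = 8.

8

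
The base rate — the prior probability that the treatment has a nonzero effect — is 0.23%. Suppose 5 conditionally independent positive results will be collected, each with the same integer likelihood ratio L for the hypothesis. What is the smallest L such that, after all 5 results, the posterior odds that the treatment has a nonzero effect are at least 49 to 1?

Prior odds = 0.0023/0.9977 = 23/9977.
Target odds = 49.
Need L⁵ ≥ 49 ÷ (23/9977) = 488873/23.
7⁵ = 16807 < 488873/23 ≤ 32768 = 8⁵, so L = 8.

8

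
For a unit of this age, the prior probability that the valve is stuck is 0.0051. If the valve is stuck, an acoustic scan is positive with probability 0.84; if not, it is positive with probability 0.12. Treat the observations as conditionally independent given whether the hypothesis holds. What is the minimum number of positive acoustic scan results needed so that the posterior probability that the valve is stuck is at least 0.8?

4

Prior odds: 0.0051 ÷ 0.9949 = 51/9949.
Likelihood ratio of a positive = 0.84/0.12 = 7.
Target odds: 0.8 ÷ 0.2 = 4.
Require 7ⁿ ≥ 4 ÷ (51/9949) = 39796/51.
7³ = 343 falls short of 39796/51 but 7⁴ = 2401 reaches it, so n = 4.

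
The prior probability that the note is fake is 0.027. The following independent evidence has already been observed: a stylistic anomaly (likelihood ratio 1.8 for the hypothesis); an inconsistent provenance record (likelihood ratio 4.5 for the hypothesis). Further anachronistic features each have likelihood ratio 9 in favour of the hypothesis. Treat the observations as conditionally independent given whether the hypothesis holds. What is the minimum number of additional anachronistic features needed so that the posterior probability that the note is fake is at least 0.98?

Prior odds = 0.027/0.973 = 27/973.
Combined Bayes factor of the evidence already in hand = 1.8 × 4.5 = 8.1.
Odds after that evidence = (27/973) × 8.1 = 2187/9730.
Target odds = 0.98/0.02 = 49.
Need 9ⁿ ≥ 49 ÷ (2187/9730) = 476770/2187.
9² = 81 falls short of 476770/2187 but 9³ = 729 reaches it, so n = 3.

3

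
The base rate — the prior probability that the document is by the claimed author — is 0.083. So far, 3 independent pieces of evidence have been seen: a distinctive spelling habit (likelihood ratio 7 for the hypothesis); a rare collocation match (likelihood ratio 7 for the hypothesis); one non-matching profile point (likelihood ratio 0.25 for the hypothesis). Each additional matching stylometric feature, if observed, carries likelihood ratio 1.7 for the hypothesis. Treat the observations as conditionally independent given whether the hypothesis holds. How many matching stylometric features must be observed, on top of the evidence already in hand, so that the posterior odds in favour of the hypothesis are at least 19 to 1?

6

Prior odds = 0.083/0.917 = 83/917.
Combined Bayes factor of the evidence already in hand = 7 × 7 × 0.25 = 12.25.
Odds after that evidence = (83/917) × 12.25 = 581/524.
Target odds = 19.
Need 1.7ⁿ ≥ 19 ÷ (581/524) = 9956/581.
1.7⁵ = 1419857/100000 falls short of 9956/581 but 1.7⁶ = 24137569/1000000 reaches it, so n = 6.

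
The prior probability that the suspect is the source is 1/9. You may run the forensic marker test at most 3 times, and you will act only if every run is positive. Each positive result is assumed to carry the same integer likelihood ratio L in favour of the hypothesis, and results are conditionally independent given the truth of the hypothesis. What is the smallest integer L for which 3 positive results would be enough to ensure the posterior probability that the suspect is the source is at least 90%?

5

Prior odds = (1/9)/(8/9) = 0.125.
Target odds = 0.9/0.1 = 9.
Need L³ ≥ 9 ÷ 0.125 = 72.
4³ = 64 < 72 ≤ 125 = 5³, so L = 5.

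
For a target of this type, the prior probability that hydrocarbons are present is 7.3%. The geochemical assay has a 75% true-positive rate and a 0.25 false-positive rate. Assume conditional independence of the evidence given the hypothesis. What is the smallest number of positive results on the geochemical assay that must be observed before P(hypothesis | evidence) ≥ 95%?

5

Prior odds = 0.073/0.927 = 73/927.
Likelihood ratio of a positive result = 0.75/0.25 = 3.
Target posterior odds = 0.95/0.05 = 19.
Require 3ⁿ ≥ 19 ÷ (73/927) = 17613/73.
3⁴ = 81 falls short of 17613/73 but 3⁵ = 243 reaches it, so n = 5.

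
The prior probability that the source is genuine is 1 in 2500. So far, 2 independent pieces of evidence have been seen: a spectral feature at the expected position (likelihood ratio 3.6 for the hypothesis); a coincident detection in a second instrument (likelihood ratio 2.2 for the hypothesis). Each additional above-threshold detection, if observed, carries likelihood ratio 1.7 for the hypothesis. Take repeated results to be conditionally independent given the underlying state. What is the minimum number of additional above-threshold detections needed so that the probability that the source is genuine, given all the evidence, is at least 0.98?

19

Prior odds = 0.0004/0.9996 = 1/2499.
Combined Bayes factor of the evidence already in hand = 3.6 × 2.2 = 7.92.
Odds after that evidence = (1/2499) × 7.92 = 66/20825.
Target odds = 0.98/0.02 = 49.
Need 1.7ⁿ ≥ 49 ÷ (66/20825) = 1020425/66.
1.7¹⁸ ≈14063.1 falls short of 1020425/66 but 1.7¹⁹ ≈23907.2 reaches it, so n = 19.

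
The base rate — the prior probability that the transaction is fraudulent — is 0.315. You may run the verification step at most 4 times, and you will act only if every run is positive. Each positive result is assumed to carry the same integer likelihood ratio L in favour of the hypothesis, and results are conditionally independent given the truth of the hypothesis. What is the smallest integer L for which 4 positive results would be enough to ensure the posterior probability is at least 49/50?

Prior odds = 0.315/0.685 = 63/137.
Target odds = 0.98/0.02 = 49.
Need L⁴ ≥ 49 ÷ (63/137) = 959/9.
3⁴ = 81 < 959/9 ≤ 256 = 4⁴, so L = 4.

4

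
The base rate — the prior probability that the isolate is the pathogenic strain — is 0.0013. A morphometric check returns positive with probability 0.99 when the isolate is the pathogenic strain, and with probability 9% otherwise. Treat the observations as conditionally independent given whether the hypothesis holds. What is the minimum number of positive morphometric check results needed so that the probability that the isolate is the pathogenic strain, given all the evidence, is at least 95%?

Prior odds = 0.0013/0.9987 = 13/9987.
Likelihood ratio of a positive result = 0.99/0.09 = 11.
Target posterior odds = 0.95/0.05 = 19.
Need (13/9987) × 11ⁿ ≥ 19, i.e. 11ⁿ ≥ 189753/13.
11³ = 1331 falls short of 189753/13 but 11⁴ = 14641 reaches it, so n = 4.

4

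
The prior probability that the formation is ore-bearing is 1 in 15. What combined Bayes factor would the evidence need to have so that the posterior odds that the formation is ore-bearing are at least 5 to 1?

Prior odds = (1/15)/(14/15) = 1/14.
Target odds = 5.
Required Bayes factor = 5 ÷ (1/14) = 70.

70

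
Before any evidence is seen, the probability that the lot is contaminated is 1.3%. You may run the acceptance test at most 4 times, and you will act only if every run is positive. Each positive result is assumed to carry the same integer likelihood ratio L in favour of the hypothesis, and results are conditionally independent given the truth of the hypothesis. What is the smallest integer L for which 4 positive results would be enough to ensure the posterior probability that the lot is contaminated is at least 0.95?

Prior odds = 0.013/0.987 = 13/987.
Target odds = 0.95/0.05 = 19.
Need L⁴ ≥ 19 ÷ (13/987) = 18753/13.
6⁴ = 1296 < 18753/13 ≤ 2401 = 7⁴, so L = 7.

7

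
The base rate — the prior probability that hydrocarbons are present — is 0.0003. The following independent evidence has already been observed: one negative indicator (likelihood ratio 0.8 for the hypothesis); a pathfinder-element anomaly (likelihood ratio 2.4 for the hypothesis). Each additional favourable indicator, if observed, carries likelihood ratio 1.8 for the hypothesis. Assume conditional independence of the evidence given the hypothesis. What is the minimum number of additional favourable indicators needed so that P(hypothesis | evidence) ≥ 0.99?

Prior odds = 0.0003/0.9997 = 3/9997.
Combined Bayes factor of the evidence already in hand = 0.8 × 2.4 = 1.92.
Odds after that evidence = (3/9997) × 1.92 = 144/249925.
Target odds = 0.99/0.01 = 99.
Need 1.8ⁿ ≥ 99 ÷ (144/249925) = 171823.4375.
1.8²⁰ ≈127482 falls short of 171823.4375 but 1.8²¹ ≈229468 reaches it, so n = 21.

21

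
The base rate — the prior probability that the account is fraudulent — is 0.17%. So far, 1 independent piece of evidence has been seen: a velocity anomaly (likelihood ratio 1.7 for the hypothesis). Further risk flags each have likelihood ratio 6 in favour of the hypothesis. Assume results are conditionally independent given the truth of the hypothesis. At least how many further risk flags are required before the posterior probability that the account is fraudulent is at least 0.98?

6

Prior odds = 0.0017/0.9983 = 17/9983.
Bayes factor of the evidence already in hand = 1.7.
Odds after that evidence = (17/9983) × 1.7 = 289/99830.
Target odds = 0.98/0.02 = 49.
Need 6ⁿ ≥ 49 ÷ (289/99830) = 4891670/289.
6⁵ = 7776 falls short of 4891670/289 but 6⁶ = 46656 reaches it, so n = 6.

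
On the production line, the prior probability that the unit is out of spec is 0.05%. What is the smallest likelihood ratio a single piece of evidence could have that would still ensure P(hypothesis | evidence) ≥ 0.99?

197901

Prior odds = 0.0005/0.9995 = 1/1999.
Target odds = 0.99/0.01 = 99.
Required Bayes factor = 99 ÷ (1/1999) = 197901.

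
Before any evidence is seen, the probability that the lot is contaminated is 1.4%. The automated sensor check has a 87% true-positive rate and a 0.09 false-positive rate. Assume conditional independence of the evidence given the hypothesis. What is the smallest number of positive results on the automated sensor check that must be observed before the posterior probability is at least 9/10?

3

Prior odds = 0.014/0.986 = 7/493.
Likelihood ratio of a positive result = 0.87/0.09 = 29/3.
Target odds: 0.9 ÷ 0.1 = 9.
Need (7/493) × (29/3)ⁿ ≥ 9, i.e. (29/3)ⁿ ≥ 4437/7.
(29/3)² = 841/9 falls short of 4437/7 but (29/3)³ = 24389/27 reaches it, so n = 3.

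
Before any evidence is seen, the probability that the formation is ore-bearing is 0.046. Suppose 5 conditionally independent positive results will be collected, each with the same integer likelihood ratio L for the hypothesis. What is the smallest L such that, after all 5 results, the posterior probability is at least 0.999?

Prior odds = 0.046/0.954 = 23/477.
Target odds = 0.999/0.001 = 999.
Need L⁵ ≥ 999 ÷ (23/477) = 476523/23.
7⁵ = 16807 < 476523/23 ≤ 32768 = 8⁵, so L = 8.

8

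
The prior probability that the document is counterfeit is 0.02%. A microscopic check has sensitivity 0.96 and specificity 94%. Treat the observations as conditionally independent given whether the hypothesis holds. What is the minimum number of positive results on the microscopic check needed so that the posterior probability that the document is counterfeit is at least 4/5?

4

Prior odds = 0.0002/0.9998 = 1/4999.
False-positive rate = 1 − 0.94 = 0.06; likelihood ratio of a positive = 0.96/0.06 = 16.
Target posterior odds = 0.8/0.2 = 4.
Require 16ⁿ ≥ 4 ÷ (1/4999) = 19996.
16³ = 4096 falls short of 19996 but 16⁴ = 65536 reaches it, so n = 4.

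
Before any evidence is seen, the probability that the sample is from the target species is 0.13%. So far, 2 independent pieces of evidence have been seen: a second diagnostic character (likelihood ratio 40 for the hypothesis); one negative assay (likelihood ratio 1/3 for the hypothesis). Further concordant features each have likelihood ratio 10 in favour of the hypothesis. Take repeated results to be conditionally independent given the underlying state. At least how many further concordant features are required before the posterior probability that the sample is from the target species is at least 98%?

Prior odds = 0.0013/0.9987 = 13/9987.
Combined Bayes factor of the evidence already in hand = 40 × (1/3) = 40/3.
Odds after that evidence = (13/9987) × 40/3 = 520/29961.
Target odds = 0.98/0.02 = 49.
Need 10ⁿ ≥ 49 ÷ (520/29961) = 1468089/520.
10³ = 1000 falls short of 1468089/520 but 10⁴ = 10000 reaches it, so n = 4.

4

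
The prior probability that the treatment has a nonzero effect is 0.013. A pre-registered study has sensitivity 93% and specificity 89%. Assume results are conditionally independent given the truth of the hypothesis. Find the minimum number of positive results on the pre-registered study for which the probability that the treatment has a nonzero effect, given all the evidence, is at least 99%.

Prior odds: 0.013 ÷ 0.987 = 13/987.
False-positive rate = 1 − 0.89 = 0.11; likelihood ratio of a positive = 0.93/0.11 = 93/11.
Target odds: 0.99 ÷ 0.01 = 99.
Require (93/11)ⁿ ≥ 99 ÷ (13/987) = 97713/13.
(93/11)⁴ = 74805201/14641 falls short of 97713/13 but (93/11)⁵ ≈43196.8 reaches it, so n = 5.

5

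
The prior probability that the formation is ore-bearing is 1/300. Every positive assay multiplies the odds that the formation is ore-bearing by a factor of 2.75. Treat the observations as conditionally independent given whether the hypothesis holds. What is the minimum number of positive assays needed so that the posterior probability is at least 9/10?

8

Prior odds = (1/300)/(299/300) = 1/299.
Likelihood ratio per positive assay = 2.75.
Target posterior odds = 0.9/0.1 = 9.
Need (1/299) × 2.75ⁿ ≥ 9, i.e. 2.75ⁿ ≥ 2691.
2.75⁷ = 19487171/16384 falls short of 2691 but 2.75⁸ = 214358881/65536 reaches it, so n = 8.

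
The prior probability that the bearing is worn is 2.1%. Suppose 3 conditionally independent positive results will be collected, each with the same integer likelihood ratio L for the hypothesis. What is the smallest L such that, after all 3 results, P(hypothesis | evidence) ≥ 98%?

Prior odds = 0.021/0.979 = 21/979.
Target odds = 0.98/0.02 = 49.
Need L³ ≥ 49 ÷ (21/979) = 6853/3.
13³ = 2197 < 6853/3 ≤ 2744 = 14³, so L = 14.

14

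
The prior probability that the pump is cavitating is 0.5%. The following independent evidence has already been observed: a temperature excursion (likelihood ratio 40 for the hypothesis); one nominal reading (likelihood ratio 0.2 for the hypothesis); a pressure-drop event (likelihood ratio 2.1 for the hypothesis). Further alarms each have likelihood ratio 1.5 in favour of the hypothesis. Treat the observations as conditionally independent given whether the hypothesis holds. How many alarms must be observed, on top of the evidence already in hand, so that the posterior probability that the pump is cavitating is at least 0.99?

Prior odds = 0.005/0.995 = 1/199.
Combined Bayes factor of the evidence already in hand = 40 × 0.2 × 2.1 = 16.8.
Odds after that evidence = (1/199) × 16.8 = 84/995.
Target odds = 0.99/0.01 = 99.
Need 1.5ⁿ ≥ 99 ÷ (84/995) = 32835/28.
1.5¹⁷ = 129140163/131072 falls short of 32835/28 but 1.5¹⁸ = 387420489/262144 reaches it, so n = 18.

18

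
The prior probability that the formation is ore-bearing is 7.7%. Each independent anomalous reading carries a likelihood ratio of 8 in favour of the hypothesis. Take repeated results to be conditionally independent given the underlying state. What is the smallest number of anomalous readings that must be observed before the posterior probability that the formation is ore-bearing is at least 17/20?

Prior odds = 0.077/0.923 = 77/923.
Likelihood ratio per anomalous reading = 8.
Target posterior odds = 0.85/0.15 = 17/3.
Require 8ⁿ ≥ 17/3 ÷ (77/923) = 15691/231.
8² = 64 falls short of 15691/231 but 8³ = 512 reaches it, so n = 3.

3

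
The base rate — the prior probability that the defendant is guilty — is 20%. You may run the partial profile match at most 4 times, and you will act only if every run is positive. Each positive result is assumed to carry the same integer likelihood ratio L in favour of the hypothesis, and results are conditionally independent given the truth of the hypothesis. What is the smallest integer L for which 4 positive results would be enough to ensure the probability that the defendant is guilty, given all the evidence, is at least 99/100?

5

Prior odds = 0.2/0.8 = 0.25.
Target odds = 0.99/0.01 = 99.
Need L⁴ ≥ 99 ÷ 0.25 = 396.
4⁴ = 256 < 396 ≤ 625 = 5⁴, so L = 5.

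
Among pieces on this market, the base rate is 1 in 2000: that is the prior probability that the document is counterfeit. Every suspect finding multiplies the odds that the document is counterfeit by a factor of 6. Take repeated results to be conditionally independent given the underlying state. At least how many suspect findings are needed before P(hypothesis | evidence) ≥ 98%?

7

Prior odds: 0.0005 ÷ 0.9995 = 1/1999.
Likelihood ratio per suspect finding = 6.
Target odds: 0.98 ÷ 0.02 = 49.
Need (1/1999) × 6ⁿ ≥ 49, i.e. 6ⁿ ≥ 97951.
6⁶ = 46656 falls short of 97951 but 6⁷ = 279936 reaches it, so n = 7.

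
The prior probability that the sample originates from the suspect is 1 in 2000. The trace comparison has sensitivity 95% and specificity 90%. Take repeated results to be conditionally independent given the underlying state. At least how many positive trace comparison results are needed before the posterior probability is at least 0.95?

5

Prior odds: 0.0005 ÷ 0.9995 = 1/1999.
False-positive rate = 1 − 0.9 = 0.1; likelihood ratio of a positive = 0.95/0.1 = 9.5.
Target odds: 0.95 ÷ 0.05 = 19.
Need (1/1999) × 9.5ⁿ ≥ 19, i.e. 9.5ⁿ ≥ 37981.
9.5⁴ = 8145.0625 falls short of 37981 but 9.5⁵ = 77378.09375 reaches it, so n = 5.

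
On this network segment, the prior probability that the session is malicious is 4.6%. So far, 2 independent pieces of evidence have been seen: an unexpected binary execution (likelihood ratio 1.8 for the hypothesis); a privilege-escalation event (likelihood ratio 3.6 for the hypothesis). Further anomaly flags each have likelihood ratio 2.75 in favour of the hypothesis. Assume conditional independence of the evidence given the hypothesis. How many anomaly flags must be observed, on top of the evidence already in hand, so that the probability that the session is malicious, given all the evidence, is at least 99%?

Prior odds = 0.046/0.954 = 23/477.
Combined Bayes factor of the evidence already in hand = 1.8 × 3.6 = 6.48.
Odds after that evidence = (23/477) × 6.48 = 414/1325.
Target odds = 0.99/0.01 = 99.
Need 2.75ⁿ ≥ 99 ÷ (414/1325) = 14575/46.
2.75⁵ = 161051/1024 falls short of 14575/46 but 2.75⁶ = 1771561/4096 reaches it, so n = 6.

6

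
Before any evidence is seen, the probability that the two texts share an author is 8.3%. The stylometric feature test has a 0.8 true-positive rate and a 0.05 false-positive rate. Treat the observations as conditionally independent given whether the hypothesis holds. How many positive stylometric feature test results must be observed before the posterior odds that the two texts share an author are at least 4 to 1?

Prior odds: 0.083 ÷ 0.917 = 83/917.
Likelihood ratio of a positive result = 0.8/0.05 = 16.
Target odds = 4.
Require 16ⁿ ≥ 4 ÷ (83/917) = 3668/83.
16¹ = 16 falls short of 3668/83 but 16² = 256 reaches it, so n = 2.

2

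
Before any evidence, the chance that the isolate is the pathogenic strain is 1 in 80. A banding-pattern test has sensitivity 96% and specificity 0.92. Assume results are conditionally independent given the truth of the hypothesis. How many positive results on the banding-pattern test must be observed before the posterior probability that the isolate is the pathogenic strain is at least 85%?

Prior odds = 0.0125/0.9875 = 1/79.
False-positive rate = 1 − 0.92 = 0.08; likelihood ratio of a positive = 0.96/0.08 = 12.
Target posterior odds = 0.85/0.15 = 17/3.
Need (1/79) × 12ⁿ ≥ 17/3, i.e. 12ⁿ ≥ 1343/3.
12² = 144 falls short of 1343/3 but 12³ = 1728 reaches it, so n = 3.

3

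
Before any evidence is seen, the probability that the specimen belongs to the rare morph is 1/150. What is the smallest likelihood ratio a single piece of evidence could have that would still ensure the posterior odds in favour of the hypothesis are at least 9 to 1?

1341

Prior odds = (1/150)/(149/150) = 1/149.
Target odds = 9.
Required Bayes factor = 9 ÷ (1/149) = 1341.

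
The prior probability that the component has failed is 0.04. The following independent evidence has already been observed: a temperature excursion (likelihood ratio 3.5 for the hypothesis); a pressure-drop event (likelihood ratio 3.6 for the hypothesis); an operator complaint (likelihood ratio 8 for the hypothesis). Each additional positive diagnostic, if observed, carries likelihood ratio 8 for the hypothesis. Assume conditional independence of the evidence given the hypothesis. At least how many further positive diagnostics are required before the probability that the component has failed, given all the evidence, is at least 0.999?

Prior odds = 0.04/0.96 = 1/24.
Combined Bayes factor of the evidence already in hand = 3.5 × 3.6 × 8 = 100.8.
Odds after that evidence = (1/24) × 100.8 = 4.2.
Target odds = 0.999/0.001 = 999.
Need 8ⁿ ≥ 999 ÷ 4.2 = 1665/7.
8² = 64 falls short of 1665/7 but 8³ = 512 reaches it, so n = 3.

3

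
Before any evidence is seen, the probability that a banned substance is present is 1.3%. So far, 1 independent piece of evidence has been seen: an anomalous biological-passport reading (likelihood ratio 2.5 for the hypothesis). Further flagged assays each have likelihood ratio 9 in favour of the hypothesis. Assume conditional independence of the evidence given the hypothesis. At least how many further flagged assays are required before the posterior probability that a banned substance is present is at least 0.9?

Prior odds = 0.013/0.987 = 13/987.
Bayes factor of the evidence already in hand = 2.5.
Odds after that evidence = (13/987) × 2.5 = 65/1974.
Target odds = 0.9/0.1 = 9.
Need 9ⁿ ≥ 9 ÷ (65/1974) = 17766/65.
9² = 81 falls short of 17766/65 but 9³ = 729 reaches it, so n = 3.

3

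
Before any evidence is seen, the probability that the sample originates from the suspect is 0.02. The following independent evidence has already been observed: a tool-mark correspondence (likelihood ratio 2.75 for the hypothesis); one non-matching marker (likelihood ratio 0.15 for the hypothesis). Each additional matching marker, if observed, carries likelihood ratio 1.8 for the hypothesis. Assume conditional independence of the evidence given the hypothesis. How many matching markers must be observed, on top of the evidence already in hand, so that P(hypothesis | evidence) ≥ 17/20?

Prior odds = 0.02/0.98 = 1/49.
Combined Bayes factor of the evidence already in hand = 2.75 × 0.15 = 0.4125.
Odds after that evidence = (1/49) × 0.4125 = 33/3920.
Target odds = 0.85/0.15 = 17/3.
Need 1.8ⁿ ≥ 17/3 ÷ (33/3920) = 66640/99.
1.8¹¹ ≈642.684 falls short of 66640/99 but 1.8¹² ≈1156.83 reaches it, so n = 12.

12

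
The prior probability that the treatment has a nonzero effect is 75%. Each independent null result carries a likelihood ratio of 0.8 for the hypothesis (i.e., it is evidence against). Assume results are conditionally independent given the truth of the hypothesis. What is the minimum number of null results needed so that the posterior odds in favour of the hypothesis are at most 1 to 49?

23

Prior odds: 0.75 ÷ 0.25 = 3.
Likelihood ratio per null result = 0.8.
Target odds = 1/49.
Need 3 × 0.8ⁿ ≤ 1/49, i.e. 0.8ⁿ ≤ 1/147.
0.8²² ≈0.0073787 is still above 1/147 but 0.8²³ ≈0.00590296 is at or below it, so n = 23.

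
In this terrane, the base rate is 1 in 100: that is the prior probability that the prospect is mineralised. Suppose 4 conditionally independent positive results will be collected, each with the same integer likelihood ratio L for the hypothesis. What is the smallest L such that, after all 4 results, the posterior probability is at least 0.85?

5

Prior odds = 0.01/0.99 = 1/99.
Target odds = 0.85/0.15 = 17/3.
Need L⁴ ≥ 17/3 ÷ (1/99) = 561.
4⁴ = 256 < 561 ≤ 625 = 5⁴, so L = 5.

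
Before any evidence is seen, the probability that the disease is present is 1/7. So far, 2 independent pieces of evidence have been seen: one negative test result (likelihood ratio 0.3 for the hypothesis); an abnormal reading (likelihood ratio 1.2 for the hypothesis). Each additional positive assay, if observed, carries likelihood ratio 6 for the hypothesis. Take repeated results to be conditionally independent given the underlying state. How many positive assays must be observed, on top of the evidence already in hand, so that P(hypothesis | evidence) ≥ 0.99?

5

Prior odds = (1/7)/(6/7) = 1/6.
Combined Bayes factor of the evidence already in hand = 0.3 × 1.2 = 0.36.
Odds after that evidence = (1/6) × 0.36 = 0.06.
Target odds = 0.99/0.01 = 99.
Need 6ⁿ ≥ 99 ÷ 0.06 = 1650.
6⁴ = 1296 falls short of 1650 but 6⁵ = 7776 reaches it, so n = 5.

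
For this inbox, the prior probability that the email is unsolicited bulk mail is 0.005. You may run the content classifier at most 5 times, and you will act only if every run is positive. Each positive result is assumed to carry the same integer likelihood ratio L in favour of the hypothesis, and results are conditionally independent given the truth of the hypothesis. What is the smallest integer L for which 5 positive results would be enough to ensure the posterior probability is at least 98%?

Prior odds = 0.005/0.995 = 1/199.
Target odds = 0.98/0.02 = 49.
Need L⁵ ≥ 49 ÷ (1/199) = 9751.
6⁵ = 7776 < 9751 ≤ 16807 = 7⁵, so L = 7.

7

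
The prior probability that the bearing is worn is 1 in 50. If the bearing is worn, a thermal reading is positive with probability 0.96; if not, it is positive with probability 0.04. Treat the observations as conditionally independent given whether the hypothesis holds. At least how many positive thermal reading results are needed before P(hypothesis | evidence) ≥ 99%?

Prior odds: 0.02 ÷ 0.98 = 1/49.
Likelihood ratio of a positive = 0.96/0.04 = 24.
Target odds: 0.99 ÷ 0.01 = 99.
Need (1/49) × 24ⁿ ≥ 99, i.e. 24ⁿ ≥ 4851.
24² = 576 falls short of 4851 but 24³ = 13824 reaches it, so n = 3.

3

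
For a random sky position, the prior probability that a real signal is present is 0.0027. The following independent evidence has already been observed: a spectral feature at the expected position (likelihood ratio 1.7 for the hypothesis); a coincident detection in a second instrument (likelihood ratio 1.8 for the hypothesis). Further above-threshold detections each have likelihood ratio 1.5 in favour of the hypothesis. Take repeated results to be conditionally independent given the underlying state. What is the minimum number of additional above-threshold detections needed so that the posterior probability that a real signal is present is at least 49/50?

22

Prior odds = 0.0027/0.9973 = 27/9973.
Combined Bayes factor of the evidence already in hand = 1.7 × 1.8 = 3.06.
Odds after that evidence = (27/9973) × 3.06 = 4131/498650.
Target odds = 0.98/0.02 = 49.
Need 1.5ⁿ ≥ 49 ÷ (4131/498650) = 24433850/4131.
1.5²¹ ≈4987.89 falls short of 24433850/4131 but 1.5²² ≈7481.83 reaches it, so n = 22.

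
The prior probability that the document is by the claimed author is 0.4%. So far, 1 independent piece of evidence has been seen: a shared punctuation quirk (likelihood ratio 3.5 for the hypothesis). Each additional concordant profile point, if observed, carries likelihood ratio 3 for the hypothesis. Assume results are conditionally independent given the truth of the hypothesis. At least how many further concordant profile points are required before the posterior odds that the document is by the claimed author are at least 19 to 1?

7

Prior odds = 0.004/0.996 = 1/249.
Bayes factor of the evidence already in hand = 3.5.
Odds after that evidence = (1/249) × 3.5 = 7/498.
Target odds = 19.
Need 3ⁿ ≥ 19 ÷ (7/498) = 9462/7.
3⁶ = 729 falls short of 9462/7 but 3⁷ = 2187 reaches it, so n = 7.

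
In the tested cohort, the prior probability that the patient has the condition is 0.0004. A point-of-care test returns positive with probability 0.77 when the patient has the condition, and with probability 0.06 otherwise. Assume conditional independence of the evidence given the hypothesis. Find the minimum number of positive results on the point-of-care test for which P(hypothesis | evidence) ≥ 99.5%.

Prior odds: 0.0004 ÷ 0.9996 = 1/2499.
Likelihood ratio of a positive result = 0.77/0.06 = 77/6.
Target odds: 0.995 ÷ 0.005 = 199.
Need (1/2499) × (77/6)ⁿ ≥ 199, i.e. (77/6)ⁿ ≥ 497301.
(77/6)⁵ ≈348095 falls short of 497301 but (77/6)⁶ ≈4.46721e+06 reaches it, so n = 6.

6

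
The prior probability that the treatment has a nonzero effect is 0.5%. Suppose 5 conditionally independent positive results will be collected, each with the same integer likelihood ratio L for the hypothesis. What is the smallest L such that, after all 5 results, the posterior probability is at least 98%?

Prior odds = 0.005/0.995 = 1/199.
Target odds = 0.98/0.02 = 49.
Need L⁵ ≥ 49 ÷ (1/199) = 9751.
6⁵ = 7776 < 9751 ≤ 16807 = 7⁵, so L = 7.

7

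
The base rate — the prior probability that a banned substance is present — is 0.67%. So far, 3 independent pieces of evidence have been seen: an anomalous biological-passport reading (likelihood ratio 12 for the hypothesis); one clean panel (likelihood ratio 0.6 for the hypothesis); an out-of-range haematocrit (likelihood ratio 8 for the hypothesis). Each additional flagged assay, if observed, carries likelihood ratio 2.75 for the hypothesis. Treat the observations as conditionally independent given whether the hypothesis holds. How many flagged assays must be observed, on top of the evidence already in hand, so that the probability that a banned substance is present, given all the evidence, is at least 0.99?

Prior odds = 0.0067/0.9933 = 67/9933.
Combined Bayes factor of the evidence already in hand = 12 × 0.6 × 8 = 57.6.
Odds after that evidence = (67/9933) × 57.6 = 6432/16555.
Target odds = 0.99/0.01 = 99.
Need 2.75ⁿ ≥ 99 ÷ (6432/16555) = 546315/2144.
2.75⁵ = 161051/1024 falls short of 546315/2144 but 2.75⁶ = 1771561/4096 reaches it, so n = 6.

6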